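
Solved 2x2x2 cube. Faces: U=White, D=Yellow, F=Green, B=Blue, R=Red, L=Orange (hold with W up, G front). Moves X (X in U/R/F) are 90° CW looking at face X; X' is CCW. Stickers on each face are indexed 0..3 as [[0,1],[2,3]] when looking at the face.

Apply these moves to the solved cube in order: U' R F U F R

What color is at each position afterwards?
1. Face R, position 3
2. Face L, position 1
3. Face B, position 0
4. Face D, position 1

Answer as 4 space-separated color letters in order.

After move 1 (U'): U=WWWW F=OOGG R=GGRR B=RRBB L=BBOO
After move 2 (R): R=RGRG U=WOWG F=OYGY D=YBYR B=WRWB
After move 3 (F): F=GOYY U=WOOB R=WGGG D=RRYR L=BYOB
After move 4 (U): U=OWBO F=WGYY R=WRGG B=BYWB L=GOOB
After move 5 (F): F=YWYG U=OWBO R=BROG D=GWYR L=GROR
After move 6 (R): R=OBGR U=OWBG F=YWYR D=GWYB B=OYWB
Query 1: R[3] = R
Query 2: L[1] = R
Query 3: B[0] = O
Query 4: D[1] = W

Answer: R R O W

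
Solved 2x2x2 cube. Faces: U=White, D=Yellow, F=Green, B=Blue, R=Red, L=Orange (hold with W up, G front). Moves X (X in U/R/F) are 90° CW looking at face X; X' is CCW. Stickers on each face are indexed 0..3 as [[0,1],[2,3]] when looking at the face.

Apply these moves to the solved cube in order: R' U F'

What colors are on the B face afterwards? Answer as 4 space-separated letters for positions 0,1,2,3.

After move 1 (R'): R=RRRR U=WBWB F=GWGW D=YGYG B=YBYB
After move 2 (U): U=WWBB F=RRGW R=YBRR B=OOYB L=GWOO
After move 3 (F'): F=RWRG U=WWYR R=GBYR D=WOYG L=GBOB
Query: B face = OOYB

Answer: O O Y B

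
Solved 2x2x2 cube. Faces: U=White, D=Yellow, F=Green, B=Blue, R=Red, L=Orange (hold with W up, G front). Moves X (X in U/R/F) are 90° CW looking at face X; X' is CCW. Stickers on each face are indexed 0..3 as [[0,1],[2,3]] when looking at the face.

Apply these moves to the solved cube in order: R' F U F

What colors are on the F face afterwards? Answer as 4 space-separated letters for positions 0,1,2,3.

After move 1 (R'): R=RRRR U=WBWB F=GWGW D=YGYG B=YBYB
After move 2 (F): F=GGWW U=WBOO R=WRBR D=RRYG L=OYOG
After move 3 (U): U=OWOB F=WRWW R=YBBR B=OYYB L=GGOG
After move 4 (F): F=WWWR U=OWGG R=OBBR D=BYYG L=GROR
Query: F face = WWWR

Answer: W W W R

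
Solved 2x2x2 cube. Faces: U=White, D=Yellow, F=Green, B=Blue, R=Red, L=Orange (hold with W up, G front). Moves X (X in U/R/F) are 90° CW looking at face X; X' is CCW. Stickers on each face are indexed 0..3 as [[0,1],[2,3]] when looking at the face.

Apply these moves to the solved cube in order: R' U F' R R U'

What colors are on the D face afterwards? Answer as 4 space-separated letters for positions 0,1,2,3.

Answer: W W Y R

Derivation:
After move 1 (R'): R=RRRR U=WBWB F=GWGW D=YGYG B=YBYB
After move 2 (U): U=WWBB F=RRGW R=YBRR B=OOYB L=GWOO
After move 3 (F'): F=RWRG U=WWYR R=GBYR D=WOYG L=GBOB
After move 4 (R): R=YGRB U=WWYG F=RORG D=WYYO B=ROWB
After move 5 (R): R=RYBG U=WOYG F=RYRO D=WWYR B=GOWB
After move 6 (U'): U=OGWY F=GBRO R=RYBG B=RYWB L=GOOB
Query: D face = WWYR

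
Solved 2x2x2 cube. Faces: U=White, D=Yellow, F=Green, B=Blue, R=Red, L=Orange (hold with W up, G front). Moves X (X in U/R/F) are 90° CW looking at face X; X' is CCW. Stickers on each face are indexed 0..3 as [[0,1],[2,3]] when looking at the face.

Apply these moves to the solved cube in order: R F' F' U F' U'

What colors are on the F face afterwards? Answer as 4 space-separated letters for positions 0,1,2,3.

Answer: Y G O Y

Derivation:
After move 1 (R): R=RRRR U=WGWG F=GYGY D=YBYB B=WBWB
After move 2 (F'): F=YYGG U=WGRR R=BRYR D=OOYB L=OGOW
After move 3 (F'): F=YGYG U=WGBY R=OROR D=GWYB L=OROR
After move 4 (U): U=BWYG F=ORYG R=WBOR B=ORWB L=YGOR
After move 5 (F'): F=RGOY U=BWWO R=WBGR D=GRYB L=YGOY
After move 6 (U'): U=WOBW F=YGOY R=RGGR B=WBWB L=OROY
Query: F face = YGOY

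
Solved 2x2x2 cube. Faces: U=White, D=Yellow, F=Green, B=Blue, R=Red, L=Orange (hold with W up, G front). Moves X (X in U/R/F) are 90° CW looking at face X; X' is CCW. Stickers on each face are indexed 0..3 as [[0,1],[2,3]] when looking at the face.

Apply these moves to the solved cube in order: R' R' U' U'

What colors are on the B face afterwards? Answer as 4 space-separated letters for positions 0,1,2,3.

After move 1 (R'): R=RRRR U=WBWB F=GWGW D=YGYG B=YBYB
After move 2 (R'): R=RRRR U=WYWY F=GBGB D=YWYW B=GBGB
After move 3 (U'): U=YYWW F=OOGB R=GBRR B=RRGB L=GBOO
After move 4 (U'): U=YWYW F=GBGB R=OORR B=GBGB L=RROO
Query: B face = GBGB

Answer: G B G B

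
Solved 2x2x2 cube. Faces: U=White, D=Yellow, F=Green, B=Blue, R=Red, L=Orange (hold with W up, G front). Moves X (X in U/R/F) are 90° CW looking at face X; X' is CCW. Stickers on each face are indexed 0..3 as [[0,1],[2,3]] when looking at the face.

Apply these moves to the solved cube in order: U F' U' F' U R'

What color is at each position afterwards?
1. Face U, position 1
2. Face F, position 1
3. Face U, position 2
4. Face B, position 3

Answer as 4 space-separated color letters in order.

Answer: B W Y B

Derivation:
After move 1 (U): U=WWWW F=RRGG R=BBRR B=OOBB L=GGOO
After move 2 (F'): F=RGRG U=WWBR R=YBYR D=GOYY L=GWOW
After move 3 (U'): U=WRWB F=GWRG R=RGYR B=YBBB L=OOOW
After move 4 (F'): F=WGGR U=WRRY R=OGGR D=OWYY L=OBOW
After move 5 (U): U=RWYR F=OGGR R=YBGR B=OBBB L=WGOW
After move 6 (R'): R=BRYG U=RBYO F=OWGR D=OGYR B=YBWB
Query 1: U[1] = B
Query 2: F[1] = W
Query 3: U[2] = Y
Query 4: B[3] = B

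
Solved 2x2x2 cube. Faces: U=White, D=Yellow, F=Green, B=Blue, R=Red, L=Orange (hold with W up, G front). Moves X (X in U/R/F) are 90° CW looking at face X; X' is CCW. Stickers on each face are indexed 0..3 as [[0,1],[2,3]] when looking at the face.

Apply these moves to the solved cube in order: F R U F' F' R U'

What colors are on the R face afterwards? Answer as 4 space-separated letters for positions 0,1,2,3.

After move 1 (F): F=GGGG U=WWOO R=WRWR D=RRYY L=OYOY
After move 2 (R): R=WWRR U=WGOG F=GRGY D=RBYB B=OBWB
After move 3 (U): U=OWGG F=WWGY R=OBRR B=OYWB L=GROY
After move 4 (F'): F=WYWG U=OWOR R=BBRR D=RYYB L=GGOG
After move 5 (F'): F=YGWW U=OWBR R=YBRR D=GGYB L=GROO
After move 6 (R): R=RYRB U=OGBW F=YGWB D=GWYO B=RYWB
After move 7 (U'): U=GWOB F=GRWB R=YGRB B=RYWB L=RYOO
Query: R face = YGRB

Answer: Y G R B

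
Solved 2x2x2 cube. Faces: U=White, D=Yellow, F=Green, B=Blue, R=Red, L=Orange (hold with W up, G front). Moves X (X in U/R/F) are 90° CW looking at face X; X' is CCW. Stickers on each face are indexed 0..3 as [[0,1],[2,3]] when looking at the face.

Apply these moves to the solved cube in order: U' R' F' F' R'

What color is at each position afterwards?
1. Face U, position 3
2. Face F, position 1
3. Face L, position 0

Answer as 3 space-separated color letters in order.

After move 1 (U'): U=WWWW F=OOGG R=GGRR B=RRBB L=BBOO
After move 2 (R'): R=GRGR U=WBWR F=OWGW D=YOYG B=YRYB
After move 3 (F'): F=WWOG U=WBGG R=ORYR D=BOYG L=BROW
After move 4 (F'): F=WGWO U=WBOY R=ORBR D=RWYG L=BGOG
After move 5 (R'): R=RROB U=WYOY F=WBWY D=RGYO B=GRWB
Query 1: U[3] = Y
Query 2: F[1] = B
Query 3: L[0] = B

Answer: Y B B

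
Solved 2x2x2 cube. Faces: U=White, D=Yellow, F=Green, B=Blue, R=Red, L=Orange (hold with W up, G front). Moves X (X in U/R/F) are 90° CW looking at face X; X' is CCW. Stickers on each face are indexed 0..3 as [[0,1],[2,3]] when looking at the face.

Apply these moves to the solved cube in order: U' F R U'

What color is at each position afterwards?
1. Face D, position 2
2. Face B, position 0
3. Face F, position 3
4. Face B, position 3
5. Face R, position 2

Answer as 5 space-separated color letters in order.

Answer: Y W Y B R

Derivation:
After move 1 (U'): U=WWWW F=OOGG R=GGRR B=RRBB L=BBOO
After move 2 (F): F=GOGO U=WWOB R=WGWR D=RGYY L=BYOY
After move 3 (R): R=WWRG U=WOOO F=GGGY D=RBYR B=BRWB
After move 4 (U'): U=OOWO F=BYGY R=GGRG B=WWWB L=BROY
Query 1: D[2] = Y
Query 2: B[0] = W
Query 3: F[3] = Y
Query 4: B[3] = B
Query 5: R[2] = R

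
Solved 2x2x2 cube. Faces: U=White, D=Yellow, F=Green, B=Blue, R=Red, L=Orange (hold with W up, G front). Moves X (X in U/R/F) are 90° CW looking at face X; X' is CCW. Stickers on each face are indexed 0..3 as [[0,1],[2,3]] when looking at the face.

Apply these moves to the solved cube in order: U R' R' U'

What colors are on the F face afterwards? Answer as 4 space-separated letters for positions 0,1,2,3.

After move 1 (U): U=WWWW F=RRGG R=BBRR B=OOBB L=GGOO
After move 2 (R'): R=BRBR U=WBWO F=RWGW D=YRYG B=YOYB
After move 3 (R'): R=RRBB U=WYWY F=RBGO D=YWYW B=GORB
After move 4 (U'): U=YYWW F=GGGO R=RBBB B=RRRB L=GOOO
Query: F face = GGGO

Answer: G G G O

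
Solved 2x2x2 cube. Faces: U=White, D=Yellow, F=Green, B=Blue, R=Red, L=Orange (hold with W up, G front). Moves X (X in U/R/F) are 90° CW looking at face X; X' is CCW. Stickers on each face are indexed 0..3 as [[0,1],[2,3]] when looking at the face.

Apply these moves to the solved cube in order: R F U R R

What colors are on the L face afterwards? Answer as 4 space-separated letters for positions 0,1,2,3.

After move 1 (R): R=RRRR U=WGWG F=GYGY D=YBYB B=WBWB
After move 2 (F): F=GGYY U=WGOO R=WRGR D=RRYB L=OYOB
After move 3 (U): U=OWOG F=WRYY R=WBGR B=OYWB L=GGOB
After move 4 (R): R=GWRB U=OROY F=WRYB D=RWYO B=GYWB
After move 5 (R): R=RGBW U=OROB F=WWYO D=RWYG B=YYRB
Query: L face = GGOB

Answer: G G O B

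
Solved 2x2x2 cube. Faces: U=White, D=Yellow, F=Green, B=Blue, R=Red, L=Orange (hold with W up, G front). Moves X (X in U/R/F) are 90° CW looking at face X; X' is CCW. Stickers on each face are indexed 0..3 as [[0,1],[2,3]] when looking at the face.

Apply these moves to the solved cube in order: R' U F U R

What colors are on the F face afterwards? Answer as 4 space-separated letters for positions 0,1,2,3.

Answer: B Y W G

Derivation:
After move 1 (R'): R=RRRR U=WBWB F=GWGW D=YGYG B=YBYB
After move 2 (U): U=WWBB F=RRGW R=YBRR B=OOYB L=GWOO
After move 3 (F): F=GRWR U=WWOW R=BBBR D=RYYG L=GYOG
After move 4 (U): U=OWWW F=BBWR R=OOBR B=GYYB L=GROG
After move 5 (R): R=BORO U=OBWR F=BYWG D=RYYG B=WYWB
Query: F face = BYWG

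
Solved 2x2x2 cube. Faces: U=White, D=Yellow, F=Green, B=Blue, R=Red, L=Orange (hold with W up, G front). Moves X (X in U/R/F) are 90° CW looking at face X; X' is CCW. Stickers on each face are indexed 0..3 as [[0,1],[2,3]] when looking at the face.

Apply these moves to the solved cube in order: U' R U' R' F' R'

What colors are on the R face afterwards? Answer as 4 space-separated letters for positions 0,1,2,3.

Answer: G R B Y

Derivation:
After move 1 (U'): U=WWWW F=OOGG R=GGRR B=RRBB L=BBOO
After move 2 (R): R=RGRG U=WOWG F=OYGY D=YBYR B=WRWB
After move 3 (U'): U=OGWW F=BBGY R=OYRG B=RGWB L=WROO
After move 4 (R'): R=YGOR U=OWWR F=BGGW D=YBYY B=RGBB
After move 5 (F'): F=GWBG U=OWYO R=BGYR D=ROYY L=WROW
After move 6 (R'): R=GRBY U=OBYR F=GWBO D=RWYG B=YGOB
Query: R face = GRBY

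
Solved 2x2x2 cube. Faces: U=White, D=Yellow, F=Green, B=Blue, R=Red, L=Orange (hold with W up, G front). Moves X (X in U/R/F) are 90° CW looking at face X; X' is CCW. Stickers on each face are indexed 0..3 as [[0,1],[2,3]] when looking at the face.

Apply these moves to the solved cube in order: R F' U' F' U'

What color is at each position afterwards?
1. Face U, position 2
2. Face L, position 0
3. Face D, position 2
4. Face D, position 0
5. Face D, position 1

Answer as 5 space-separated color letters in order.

Answer: G B Y B W

Derivation:
After move 1 (R): R=RRRR U=WGWG F=GYGY D=YBYB B=WBWB
After move 2 (F'): F=YYGG U=WGRR R=BRYR D=OOYB L=OGOW
After move 3 (U'): U=GRWR F=OGGG R=YYYR B=BRWB L=WBOW
After move 4 (F'): F=GGOG U=GRYY R=OYOR D=BWYB L=WROW
After move 5 (U'): U=RYGY F=WROG R=GGOR B=OYWB L=BROW
Query 1: U[2] = G
Query 2: L[0] = B
Query 3: D[2] = Y
Query 4: D[0] = B
Query 5: D[1] = W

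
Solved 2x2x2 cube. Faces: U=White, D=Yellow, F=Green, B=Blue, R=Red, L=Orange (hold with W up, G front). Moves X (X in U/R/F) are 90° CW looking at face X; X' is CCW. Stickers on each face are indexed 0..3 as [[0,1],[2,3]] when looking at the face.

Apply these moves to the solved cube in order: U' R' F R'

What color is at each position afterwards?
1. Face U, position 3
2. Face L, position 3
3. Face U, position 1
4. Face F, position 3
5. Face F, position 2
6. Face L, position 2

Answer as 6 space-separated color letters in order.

Answer: Y O Y B W O

Derivation:
After move 1 (U'): U=WWWW F=OOGG R=GGRR B=RRBB L=BBOO
After move 2 (R'): R=GRGR U=WBWR F=OWGW D=YOYG B=YRYB
After move 3 (F): F=GOWW U=WBOB R=WRRR D=GGYG L=BYOO
After move 4 (R'): R=RRWR U=WYOY F=GBWB D=GOYW B=GRGB
Query 1: U[3] = Y
Query 2: L[3] = O
Query 3: U[1] = Y
Query 4: F[3] = B
Query 5: F[2] = W
Query 6: L[2] = O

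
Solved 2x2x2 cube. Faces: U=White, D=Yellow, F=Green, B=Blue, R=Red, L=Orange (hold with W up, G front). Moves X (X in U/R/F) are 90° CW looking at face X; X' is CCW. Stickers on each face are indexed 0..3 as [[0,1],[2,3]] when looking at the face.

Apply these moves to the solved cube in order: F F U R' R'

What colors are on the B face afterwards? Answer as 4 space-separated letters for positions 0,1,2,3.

Answer: G R R B

Derivation:
After move 1 (F): F=GGGG U=WWOO R=WRWR D=RRYY L=OYOY
After move 2 (F): F=GGGG U=WWYY R=OROR D=WWYY L=OROR
After move 3 (U): U=YWYW F=ORGG R=BBOR B=ORBB L=GGOR
After move 4 (R'): R=BRBO U=YBYO F=OWGW D=WRYG B=YRWB
After move 5 (R'): R=ROBB U=YWYY F=OBGO D=WWYW B=GRRB
Query: B face = GRRB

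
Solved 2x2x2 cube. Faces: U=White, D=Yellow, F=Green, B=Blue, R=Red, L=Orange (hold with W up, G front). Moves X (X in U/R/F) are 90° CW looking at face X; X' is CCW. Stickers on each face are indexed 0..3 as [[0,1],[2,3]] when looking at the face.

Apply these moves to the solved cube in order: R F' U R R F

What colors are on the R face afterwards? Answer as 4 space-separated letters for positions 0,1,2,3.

Answer: R Y B W

Derivation:
After move 1 (R): R=RRRR U=WGWG F=GYGY D=YBYB B=WBWB
After move 2 (F'): F=YYGG U=WGRR R=BRYR D=OOYB L=OGOW
After move 3 (U): U=RWRG F=BRGG R=WBYR B=OGWB L=YYOW
After move 4 (R): R=YWRB U=RRRG F=BOGB D=OWYO B=GGWB
After move 5 (R): R=RYBW U=RORB F=BWGO D=OWYG B=GGRB
After move 6 (F): F=GBOW U=ROWY R=RYBW D=BRYG L=YOOW
Query: R face = RYBW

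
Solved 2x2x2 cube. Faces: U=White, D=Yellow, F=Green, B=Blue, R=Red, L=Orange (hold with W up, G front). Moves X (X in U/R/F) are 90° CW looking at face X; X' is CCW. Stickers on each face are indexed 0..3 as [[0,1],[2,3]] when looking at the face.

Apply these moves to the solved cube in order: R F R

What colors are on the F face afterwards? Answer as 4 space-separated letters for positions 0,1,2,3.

After move 1 (R): R=RRRR U=WGWG F=GYGY D=YBYB B=WBWB
After move 2 (F): F=GGYY U=WGOO R=WRGR D=RRYB L=OYOB
After move 3 (R): R=GWRR U=WGOY F=GRYB D=RWYW B=OBGB
Query: F face = GRYB

Answer: G R Y B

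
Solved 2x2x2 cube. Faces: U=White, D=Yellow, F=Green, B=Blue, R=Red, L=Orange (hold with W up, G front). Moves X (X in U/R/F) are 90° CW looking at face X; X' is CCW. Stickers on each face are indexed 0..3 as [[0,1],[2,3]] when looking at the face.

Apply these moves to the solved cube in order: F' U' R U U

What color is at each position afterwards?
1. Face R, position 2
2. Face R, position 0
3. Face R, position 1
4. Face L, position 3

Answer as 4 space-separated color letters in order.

After move 1 (F'): F=GGGG U=WWRR R=YRYR D=OOYY L=OWOW
After move 2 (U'): U=WRWR F=OWGG R=GGYR B=YRBB L=BBOW
After move 3 (R): R=YGRG U=WWWG F=OOGY D=OBYY B=RRRB
After move 4 (U): U=WWGW F=YGGY R=RRRG B=BBRB L=OOOW
After move 5 (U): U=GWWW F=RRGY R=BBRG B=OORB L=YGOW
Query 1: R[2] = R
Query 2: R[0] = B
Query 3: R[1] = B
Query 4: L[3] = W

Answer: R B B W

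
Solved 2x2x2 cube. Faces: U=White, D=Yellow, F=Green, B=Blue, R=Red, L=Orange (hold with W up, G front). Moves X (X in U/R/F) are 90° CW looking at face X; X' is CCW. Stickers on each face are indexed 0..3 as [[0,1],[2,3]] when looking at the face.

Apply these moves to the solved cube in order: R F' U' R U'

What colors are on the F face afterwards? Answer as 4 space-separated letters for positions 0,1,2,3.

After move 1 (R): R=RRRR U=WGWG F=GYGY D=YBYB B=WBWB
After move 2 (F'): F=YYGG U=WGRR R=BRYR D=OOYB L=OGOW
After move 3 (U'): U=GRWR F=OGGG R=YYYR B=BRWB L=WBOW
After move 4 (R): R=YYRY U=GGWG F=OOGB D=OWYB B=RRRB
After move 5 (U'): U=GGGW F=WBGB R=OORY B=YYRB L=RROW
Query: F face = WBGB

Answer: W B G B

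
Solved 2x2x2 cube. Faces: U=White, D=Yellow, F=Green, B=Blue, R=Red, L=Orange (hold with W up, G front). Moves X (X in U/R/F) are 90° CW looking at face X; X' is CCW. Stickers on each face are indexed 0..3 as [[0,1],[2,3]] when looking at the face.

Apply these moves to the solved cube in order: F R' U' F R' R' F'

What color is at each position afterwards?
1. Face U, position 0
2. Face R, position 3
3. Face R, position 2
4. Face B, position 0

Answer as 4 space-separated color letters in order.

Answer: B W W Y

Derivation:
After move 1 (F): F=GGGG U=WWOO R=WRWR D=RRYY L=OYOY
After move 2 (R'): R=RRWW U=WBOB F=GWGO D=RGYG B=YBRB
After move 3 (U'): U=BBWO F=OYGO R=GWWW B=RRRB L=YBOY
After move 4 (F): F=GOOY U=BBYB R=WWOW D=WGYG L=YROG
After move 5 (R'): R=WWWO U=BRYR F=GBOB D=WOYY B=GRGB
After move 6 (R'): R=WOWW U=BGYG F=GROR D=WBYB B=YROB
After move 7 (F'): F=RRGO U=BGWW R=BOWW D=RGYB L=YGOY
Query 1: U[0] = B
Query 2: R[3] = W
Query 3: R[2] = W
Query 4: B[0] = Y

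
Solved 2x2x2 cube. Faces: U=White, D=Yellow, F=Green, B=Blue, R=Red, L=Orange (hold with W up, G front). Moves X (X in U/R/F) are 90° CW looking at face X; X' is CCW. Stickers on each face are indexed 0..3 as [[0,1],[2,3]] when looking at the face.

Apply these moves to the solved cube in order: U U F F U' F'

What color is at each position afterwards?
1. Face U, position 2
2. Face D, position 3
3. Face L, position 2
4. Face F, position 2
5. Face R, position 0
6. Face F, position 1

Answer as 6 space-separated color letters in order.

Answer: G Y O R W B

Derivation:
After move 1 (U): U=WWWW F=RRGG R=BBRR B=OOBB L=GGOO
After move 2 (U): U=WWWW F=BBGG R=OORR B=GGBB L=RROO
After move 3 (F): F=GBGB U=WWOR R=WOWR D=ROYY L=RYOY
After move 4 (F): F=GGBB U=WWYY R=OORR D=WWYY L=RROO
After move 5 (U'): U=WYWY F=RRBB R=GGRR B=OOBB L=GGOO
After move 6 (F'): F=RBRB U=WYGR R=WGWR D=GOYY L=GYOW
Query 1: U[2] = G
Query 2: D[3] = Y
Query 3: L[2] = O
Query 4: F[2] = R
Query 5: R[0] = W
Query 6: F[1] = B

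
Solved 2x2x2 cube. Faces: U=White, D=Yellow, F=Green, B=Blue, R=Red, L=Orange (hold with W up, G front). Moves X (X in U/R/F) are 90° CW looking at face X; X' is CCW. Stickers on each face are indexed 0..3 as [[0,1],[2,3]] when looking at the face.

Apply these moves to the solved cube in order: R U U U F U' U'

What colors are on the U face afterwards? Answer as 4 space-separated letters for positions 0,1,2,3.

Answer: B O G G

Derivation:
After move 1 (R): R=RRRR U=WGWG F=GYGY D=YBYB B=WBWB
After move 2 (U): U=WWGG F=RRGY R=WBRR B=OOWB L=GYOO
After move 3 (U): U=GWGW F=WBGY R=OORR B=GYWB L=RROO
After move 4 (U): U=GGWW F=OOGY R=GYRR B=RRWB L=WBOO
After move 5 (F): F=GOYO U=GGOB R=WYWR D=RGYB L=WYOB
After move 6 (U'): U=GBGO F=WYYO R=GOWR B=WYWB L=RROB
After move 7 (U'): U=BOGG F=RRYO R=WYWR B=GOWB L=WYOB
Query: U face = BOGG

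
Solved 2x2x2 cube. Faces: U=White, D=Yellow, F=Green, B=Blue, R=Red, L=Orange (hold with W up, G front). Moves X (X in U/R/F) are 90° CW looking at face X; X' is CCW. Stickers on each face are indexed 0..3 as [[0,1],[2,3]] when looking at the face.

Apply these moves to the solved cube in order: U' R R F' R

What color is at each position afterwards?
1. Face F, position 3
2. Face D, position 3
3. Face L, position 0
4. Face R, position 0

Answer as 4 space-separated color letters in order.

Answer: W G B Y

Derivation:
After move 1 (U'): U=WWWW F=OOGG R=GGRR B=RRBB L=BBOO
After move 2 (R): R=RGRG U=WOWG F=OYGY D=YBYR B=WRWB
After move 3 (R): R=RRGG U=WYWY F=OBGR D=YWYW B=GROB
After move 4 (F'): F=BROG U=WYRG R=WRYG D=BOYW L=BYOW
After move 5 (R): R=YWGR U=WRRG F=BOOW D=BOYG B=GRYB
Query 1: F[3] = W
Query 2: D[3] = G
Query 3: L[0] = B
Query 4: R[0] = Y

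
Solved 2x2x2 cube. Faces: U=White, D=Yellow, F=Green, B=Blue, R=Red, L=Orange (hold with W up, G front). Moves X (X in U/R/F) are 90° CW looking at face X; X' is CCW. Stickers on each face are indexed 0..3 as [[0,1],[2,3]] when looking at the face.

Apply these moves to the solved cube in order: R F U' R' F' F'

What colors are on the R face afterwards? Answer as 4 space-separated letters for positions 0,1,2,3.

After move 1 (R): R=RRRR U=WGWG F=GYGY D=YBYB B=WBWB
After move 2 (F): F=GGYY U=WGOO R=WRGR D=RRYB L=OYOB
After move 3 (U'): U=GOWO F=OYYY R=GGGR B=WRWB L=WBOB
After move 4 (R'): R=GRGG U=GWWW F=OOYO D=RYYY B=BRRB
After move 5 (F'): F=OOOY U=GWGG R=YRRG D=BBYY L=WWOW
After move 6 (F'): F=OYOO U=GWYR R=BRBG D=WWYY L=WGOG
Query: R face = BRBG

Answer: B R B G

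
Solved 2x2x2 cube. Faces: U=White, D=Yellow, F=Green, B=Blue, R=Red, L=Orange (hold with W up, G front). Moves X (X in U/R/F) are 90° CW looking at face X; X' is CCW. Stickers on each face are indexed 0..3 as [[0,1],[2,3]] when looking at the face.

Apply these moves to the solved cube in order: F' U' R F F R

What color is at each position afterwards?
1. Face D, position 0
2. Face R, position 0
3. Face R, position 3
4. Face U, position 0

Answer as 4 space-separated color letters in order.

After move 1 (F'): F=GGGG U=WWRR R=YRYR D=OOYY L=OWOW
After move 2 (U'): U=WRWR F=OWGG R=GGYR B=YRBB L=BBOW
After move 3 (R): R=YGRG U=WWWG F=OOGY D=OBYY B=RRRB
After move 4 (F): F=GOYO U=WWWB R=WGGG D=RYYY L=BOOB
After move 5 (F): F=YGOO U=WWBO R=WGBG D=GWYY L=BROY
After move 6 (R): R=BWGG U=WGBO F=YWOY D=GRYR B=ORWB
Query 1: D[0] = G
Query 2: R[0] = B
Query 3: R[3] = G
Query 4: U[0] = W

Answer: G B G W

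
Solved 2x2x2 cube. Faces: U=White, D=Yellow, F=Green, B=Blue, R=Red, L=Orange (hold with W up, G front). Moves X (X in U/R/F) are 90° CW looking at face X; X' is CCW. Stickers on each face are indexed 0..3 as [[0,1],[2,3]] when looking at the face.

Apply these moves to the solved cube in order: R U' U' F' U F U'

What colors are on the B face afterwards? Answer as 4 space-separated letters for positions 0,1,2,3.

After move 1 (R): R=RRRR U=WGWG F=GYGY D=YBYB B=WBWB
After move 2 (U'): U=GGWW F=OOGY R=GYRR B=RRWB L=WBOO
After move 3 (U'): U=GWGW F=WBGY R=OORR B=GYWB L=RROO
After move 4 (F'): F=BYWG U=GWOR R=BOYR D=ROYB L=RWOG
After move 5 (U): U=OGRW F=BOWG R=GYYR B=RWWB L=BYOG
After move 6 (F): F=WBGO U=OGGY R=RYWR D=YGYB L=BROO
After move 7 (U'): U=GYOG F=BRGO R=WBWR B=RYWB L=RWOO
Query: B face = RYWB

Answer: R Y W B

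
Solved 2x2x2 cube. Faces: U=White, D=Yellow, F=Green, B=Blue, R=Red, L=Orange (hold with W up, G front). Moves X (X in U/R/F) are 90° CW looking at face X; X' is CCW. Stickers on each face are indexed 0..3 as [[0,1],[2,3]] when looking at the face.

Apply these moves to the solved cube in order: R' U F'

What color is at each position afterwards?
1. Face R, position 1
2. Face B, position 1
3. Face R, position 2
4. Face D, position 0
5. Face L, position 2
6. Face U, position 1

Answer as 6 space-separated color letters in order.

Answer: B O Y W O W

Derivation:
After move 1 (R'): R=RRRR U=WBWB F=GWGW D=YGYG B=YBYB
After move 2 (U): U=WWBB F=RRGW R=YBRR B=OOYB L=GWOO
After move 3 (F'): F=RWRG U=WWYR R=GBYR D=WOYG L=GBOB
Query 1: R[1] = B
Query 2: B[1] = O
Query 3: R[2] = Y
Query 4: D[0] = W
Query 5: L[2] = O
Query 6: U[1] = W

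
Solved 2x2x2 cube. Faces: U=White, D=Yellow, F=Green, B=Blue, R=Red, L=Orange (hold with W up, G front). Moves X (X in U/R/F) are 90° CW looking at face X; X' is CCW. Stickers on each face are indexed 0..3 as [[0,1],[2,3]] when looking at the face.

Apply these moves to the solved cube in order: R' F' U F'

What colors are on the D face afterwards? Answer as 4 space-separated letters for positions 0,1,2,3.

After move 1 (R'): R=RRRR U=WBWB F=GWGW D=YGYG B=YBYB
After move 2 (F'): F=WWGG U=WBRR R=GRYR D=OOYG L=OBOW
After move 3 (U): U=RWRB F=GRGG R=YBYR B=OBYB L=WWOW
After move 4 (F'): F=RGGG U=RWYY R=OBOR D=WWYG L=WBOR
Query: D face = WWYG

Answer: W W Y G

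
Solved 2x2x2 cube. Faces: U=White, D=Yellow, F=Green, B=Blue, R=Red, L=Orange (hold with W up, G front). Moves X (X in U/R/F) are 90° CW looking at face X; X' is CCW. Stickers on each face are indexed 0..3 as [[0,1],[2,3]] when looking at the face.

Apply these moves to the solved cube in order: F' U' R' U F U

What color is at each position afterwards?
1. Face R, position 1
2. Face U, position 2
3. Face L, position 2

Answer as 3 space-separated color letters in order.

Answer: B R O

Derivation:
After move 1 (F'): F=GGGG U=WWRR R=YRYR D=OOYY L=OWOW
After move 2 (U'): U=WRWR F=OWGG R=GGYR B=YRBB L=BBOW
After move 3 (R'): R=GRGY U=WBWY F=ORGR D=OWYG B=YROB
After move 4 (U): U=WWYB F=GRGR R=YRGY B=BBOB L=OROW
After move 5 (F): F=GGRR U=WWWR R=YRBY D=GYYG L=OOOW
After move 6 (U): U=WWRW F=YRRR R=BBBY B=OOOB L=GGOW
Query 1: R[1] = B
Query 2: U[2] = R
Query 3: L[2] = O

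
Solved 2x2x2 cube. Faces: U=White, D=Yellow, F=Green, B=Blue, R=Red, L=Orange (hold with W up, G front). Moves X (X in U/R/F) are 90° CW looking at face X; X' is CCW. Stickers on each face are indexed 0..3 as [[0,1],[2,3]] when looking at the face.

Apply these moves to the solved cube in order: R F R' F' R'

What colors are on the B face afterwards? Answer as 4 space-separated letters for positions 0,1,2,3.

Answer: Y B B B

Derivation:
After move 1 (R): R=RRRR U=WGWG F=GYGY D=YBYB B=WBWB
After move 2 (F): F=GGYY U=WGOO R=WRGR D=RRYB L=OYOB
After move 3 (R'): R=RRWG U=WWOW F=GGYO D=RGYY B=BBRB
After move 4 (F'): F=GOGY U=WWRW R=GRRG D=YBYY L=OWOO
After move 5 (R'): R=RGGR U=WRRB F=GWGW D=YOYY B=YBBB
Query: B face = YBBB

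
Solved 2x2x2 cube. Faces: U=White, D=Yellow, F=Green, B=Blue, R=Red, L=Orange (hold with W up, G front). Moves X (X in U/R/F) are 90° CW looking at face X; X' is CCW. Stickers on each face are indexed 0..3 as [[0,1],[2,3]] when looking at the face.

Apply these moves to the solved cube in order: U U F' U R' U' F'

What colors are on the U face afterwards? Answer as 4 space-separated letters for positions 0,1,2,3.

After move 1 (U): U=WWWW F=RRGG R=BBRR B=OOBB L=GGOO
After move 2 (U): U=WWWW F=BBGG R=OORR B=GGBB L=RROO
After move 3 (F'): F=BGBG U=WWOR R=YOYR D=ROYY L=RWOW
After move 4 (U): U=OWRW F=YOBG R=GGYR B=RWBB L=BGOW
After move 5 (R'): R=GRGY U=OBRR F=YWBW D=ROYG B=YWOB
After move 6 (U'): U=BROR F=BGBW R=YWGY B=GROB L=YWOW
After move 7 (F'): F=GWBB U=BRYG R=OWRY D=WWYG L=YROO
Query: U face = BRYG

Answer: B R Y G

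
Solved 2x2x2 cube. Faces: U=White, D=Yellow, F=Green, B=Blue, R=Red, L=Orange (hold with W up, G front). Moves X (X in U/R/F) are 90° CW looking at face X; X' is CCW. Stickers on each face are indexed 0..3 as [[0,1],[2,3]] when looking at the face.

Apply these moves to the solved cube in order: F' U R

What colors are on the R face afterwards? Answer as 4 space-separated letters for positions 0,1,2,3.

After move 1 (F'): F=GGGG U=WWRR R=YRYR D=OOYY L=OWOW
After move 2 (U): U=RWRW F=YRGG R=BBYR B=OWBB L=GGOW
After move 3 (R): R=YBRB U=RRRG F=YOGY D=OBYO B=WWWB
Query: R face = YBRB

Answer: Y B R B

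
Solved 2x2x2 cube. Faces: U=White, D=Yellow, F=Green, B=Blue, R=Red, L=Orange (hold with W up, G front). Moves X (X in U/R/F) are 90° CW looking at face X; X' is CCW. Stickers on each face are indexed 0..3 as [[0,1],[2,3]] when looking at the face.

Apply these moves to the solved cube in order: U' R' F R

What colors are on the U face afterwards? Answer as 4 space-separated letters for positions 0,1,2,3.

After move 1 (U'): U=WWWW F=OOGG R=GGRR B=RRBB L=BBOO
After move 2 (R'): R=GRGR U=WBWR F=OWGW D=YOYG B=YRYB
After move 3 (F): F=GOWW U=WBOB R=WRRR D=GGYG L=BYOO
After move 4 (R): R=RWRR U=WOOW F=GGWG D=GYYY B=BRBB
Query: U face = WOOW

Answer: W O O W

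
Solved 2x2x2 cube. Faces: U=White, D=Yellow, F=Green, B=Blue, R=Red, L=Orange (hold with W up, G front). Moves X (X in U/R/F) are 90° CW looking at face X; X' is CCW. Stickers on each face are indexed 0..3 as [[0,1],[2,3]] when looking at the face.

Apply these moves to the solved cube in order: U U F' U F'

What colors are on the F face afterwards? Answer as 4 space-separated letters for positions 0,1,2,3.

After move 1 (U): U=WWWW F=RRGG R=BBRR B=OOBB L=GGOO
After move 2 (U): U=WWWW F=BBGG R=OORR B=GGBB L=RROO
After move 3 (F'): F=BGBG U=WWOR R=YOYR D=ROYY L=RWOW
After move 4 (U): U=OWRW F=YOBG R=GGYR B=RWBB L=BGOW
After move 5 (F'): F=OGYB U=OWGY R=OGRR D=GWYY L=BWOR
Query: F face = OGYB

Answer: O G Y B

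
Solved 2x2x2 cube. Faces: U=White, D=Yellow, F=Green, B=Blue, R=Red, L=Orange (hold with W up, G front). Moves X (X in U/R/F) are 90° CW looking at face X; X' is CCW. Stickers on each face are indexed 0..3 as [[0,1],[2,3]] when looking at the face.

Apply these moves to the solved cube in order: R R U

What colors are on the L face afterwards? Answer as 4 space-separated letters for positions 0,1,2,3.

After move 1 (R): R=RRRR U=WGWG F=GYGY D=YBYB B=WBWB
After move 2 (R): R=RRRR U=WYWY F=GBGB D=YWYW B=GBGB
After move 3 (U): U=WWYY F=RRGB R=GBRR B=OOGB L=GBOO
Query: L face = GBOO

Answer: G B O O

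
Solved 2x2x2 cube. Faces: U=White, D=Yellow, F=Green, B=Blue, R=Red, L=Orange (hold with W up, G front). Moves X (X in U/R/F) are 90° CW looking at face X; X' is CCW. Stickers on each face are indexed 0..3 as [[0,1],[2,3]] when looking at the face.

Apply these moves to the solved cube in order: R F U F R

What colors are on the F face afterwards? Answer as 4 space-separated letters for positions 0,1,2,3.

Answer: Y W Y B

Derivation:
After move 1 (R): R=RRRR U=WGWG F=GYGY D=YBYB B=WBWB
After move 2 (F): F=GGYY U=WGOO R=WRGR D=RRYB L=OYOB
After move 3 (U): U=OWOG F=WRYY R=WBGR B=OYWB L=GGOB
After move 4 (F): F=YWYR U=OWBG R=OBGR D=GWYB L=GROR
After move 5 (R): R=GORB U=OWBR F=YWYB D=GWYO B=GYWB
Query: F face = YWYB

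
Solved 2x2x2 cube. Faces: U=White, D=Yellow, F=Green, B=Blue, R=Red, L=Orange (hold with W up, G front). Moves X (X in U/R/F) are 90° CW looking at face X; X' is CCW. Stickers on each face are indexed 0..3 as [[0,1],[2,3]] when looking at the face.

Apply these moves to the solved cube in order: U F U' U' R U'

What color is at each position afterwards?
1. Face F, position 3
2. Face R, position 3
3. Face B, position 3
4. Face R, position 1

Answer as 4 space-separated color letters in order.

After move 1 (U): U=WWWW F=RRGG R=BBRR B=OOBB L=GGOO
After move 2 (F): F=GRGR U=WWOG R=WBWR D=RBYY L=GYOY
After move 3 (U'): U=WGWO F=GYGR R=GRWR B=WBBB L=OOOY
After move 4 (U'): U=GOWW F=OOGR R=GYWR B=GRBB L=WBOY
After move 5 (R): R=WGRY U=GOWR F=OBGY D=RBYG B=WROB
After move 6 (U'): U=ORGW F=WBGY R=OBRY B=WGOB L=WROY
Query 1: F[3] = Y
Query 2: R[3] = Y
Query 3: B[3] = B
Query 4: R[1] = B

Answer: Y Y B B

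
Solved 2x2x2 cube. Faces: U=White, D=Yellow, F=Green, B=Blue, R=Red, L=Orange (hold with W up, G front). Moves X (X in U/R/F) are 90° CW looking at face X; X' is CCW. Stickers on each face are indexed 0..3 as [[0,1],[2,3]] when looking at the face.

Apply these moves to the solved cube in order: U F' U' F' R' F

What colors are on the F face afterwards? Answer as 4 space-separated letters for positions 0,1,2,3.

Answer: G W Y R

Derivation:
After move 1 (U): U=WWWW F=RRGG R=BBRR B=OOBB L=GGOO
After move 2 (F'): F=RGRG U=WWBR R=YBYR D=GOYY L=GWOW
After move 3 (U'): U=WRWB F=GWRG R=RGYR B=YBBB L=OOOW
After move 4 (F'): F=WGGR U=WRRY R=OGGR D=OWYY L=OBOW
After move 5 (R'): R=GROG U=WBRY F=WRGY D=OGYR B=YBWB
After move 6 (F): F=GWYR U=WBWB R=RRYG D=OGYR L=OOOG
Query: F face = GWYR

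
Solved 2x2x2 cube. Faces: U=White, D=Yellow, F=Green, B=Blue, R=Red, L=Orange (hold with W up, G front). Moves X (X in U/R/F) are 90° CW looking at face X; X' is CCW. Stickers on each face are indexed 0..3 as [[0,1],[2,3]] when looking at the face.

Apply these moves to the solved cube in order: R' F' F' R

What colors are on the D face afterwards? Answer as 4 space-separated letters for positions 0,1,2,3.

After move 1 (R'): R=RRRR U=WBWB F=GWGW D=YGYG B=YBYB
After move 2 (F'): F=WWGG U=WBRR R=GRYR D=OOYG L=OBOW
After move 3 (F'): F=WGWG U=WBGY R=OROR D=BWYG L=OROR
After move 4 (R): R=OORR U=WGGG F=WWWG D=BYYY B=YBBB
Query: D face = BYYY

Answer: B Y Y Y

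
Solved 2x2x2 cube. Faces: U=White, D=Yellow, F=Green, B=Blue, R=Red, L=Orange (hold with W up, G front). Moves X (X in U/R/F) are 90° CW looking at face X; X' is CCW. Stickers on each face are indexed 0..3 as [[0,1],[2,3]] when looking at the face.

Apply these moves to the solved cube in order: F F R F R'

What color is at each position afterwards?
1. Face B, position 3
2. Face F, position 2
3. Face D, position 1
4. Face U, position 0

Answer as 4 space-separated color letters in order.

Answer: B Y G W

Derivation:
After move 1 (F): F=GGGG U=WWOO R=WRWR D=RRYY L=OYOY
After move 2 (F): F=GGGG U=WWYY R=OROR D=WWYY L=OROR
After move 3 (R): R=OORR U=WGYG F=GWGY D=WBYB B=YBWB
After move 4 (F): F=GGYW U=WGRR R=YOGR D=ROYB L=OWOB
After move 5 (R'): R=ORYG U=WWRY F=GGYR D=RGYW B=BBOB
Query 1: B[3] = B
Query 2: F[2] = Y
Query 3: D[1] = G
Query 4: U[0] = W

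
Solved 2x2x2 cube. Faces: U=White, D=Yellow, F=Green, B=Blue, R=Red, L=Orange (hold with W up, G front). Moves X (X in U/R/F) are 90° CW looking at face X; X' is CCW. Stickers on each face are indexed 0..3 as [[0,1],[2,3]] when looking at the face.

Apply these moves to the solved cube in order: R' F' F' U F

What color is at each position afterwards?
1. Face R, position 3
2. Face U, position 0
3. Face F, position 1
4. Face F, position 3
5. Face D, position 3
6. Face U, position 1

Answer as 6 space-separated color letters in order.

Answer: R G O R G W

Derivation:
After move 1 (R'): R=RRRR U=WBWB F=GWGW D=YGYG B=YBYB
After move 2 (F'): F=WWGG U=WBRR R=GRYR D=OOYG L=OBOW
After move 3 (F'): F=WGWG U=WBGY R=OROR D=BWYG L=OROR
After move 4 (U): U=GWYB F=ORWG R=YBOR B=ORYB L=WGOR
After move 5 (F): F=WOGR U=GWRG R=YBBR D=OYYG L=WBOW
Query 1: R[3] = R
Query 2: U[0] = G
Query 3: F[1] = O
Query 4: F[3] = R
Query 5: D[3] = G
Query 6: U[1] = W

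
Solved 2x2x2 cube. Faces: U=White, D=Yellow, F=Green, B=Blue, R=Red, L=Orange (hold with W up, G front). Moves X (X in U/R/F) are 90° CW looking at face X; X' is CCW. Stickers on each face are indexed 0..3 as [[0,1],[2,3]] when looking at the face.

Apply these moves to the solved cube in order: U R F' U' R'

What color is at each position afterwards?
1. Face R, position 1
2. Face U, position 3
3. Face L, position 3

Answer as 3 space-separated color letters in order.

After move 1 (U): U=WWWW F=RRGG R=BBRR B=OOBB L=GGOO
After move 2 (R): R=RBRB U=WRWG F=RYGY D=YBYO B=WOWB
After move 3 (F'): F=YYRG U=WRRR R=BBYB D=GOYO L=GGOW
After move 4 (U'): U=RRWR F=GGRG R=YYYB B=BBWB L=WOOW
After move 5 (R'): R=YBYY U=RWWB F=GRRR D=GGYG B=OBOB
Query 1: R[1] = B
Query 2: U[3] = B
Query 3: L[3] = W

Answer: B B W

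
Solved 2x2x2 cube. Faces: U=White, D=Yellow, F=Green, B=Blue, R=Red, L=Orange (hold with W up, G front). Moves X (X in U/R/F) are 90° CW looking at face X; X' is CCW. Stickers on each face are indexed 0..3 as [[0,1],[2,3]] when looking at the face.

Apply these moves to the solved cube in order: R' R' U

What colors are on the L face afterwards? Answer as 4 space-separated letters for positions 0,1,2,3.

Answer: G B O O

Derivation:
After move 1 (R'): R=RRRR U=WBWB F=GWGW D=YGYG B=YBYB
After move 2 (R'): R=RRRR U=WYWY F=GBGB D=YWYW B=GBGB
After move 3 (U): U=WWYY F=RRGB R=GBRR B=OOGB L=GBOO
Query: L face = GBOO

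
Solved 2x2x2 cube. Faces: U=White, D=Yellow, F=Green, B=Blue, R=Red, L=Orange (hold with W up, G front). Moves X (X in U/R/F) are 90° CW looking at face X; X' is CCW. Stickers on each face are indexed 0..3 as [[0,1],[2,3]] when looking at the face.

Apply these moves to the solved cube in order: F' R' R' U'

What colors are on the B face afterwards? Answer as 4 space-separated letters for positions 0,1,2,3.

Answer: R Y G B

Derivation:
After move 1 (F'): F=GGGG U=WWRR R=YRYR D=OOYY L=OWOW
After move 2 (R'): R=RRYY U=WBRB F=GWGR D=OGYG B=YBOB
After move 3 (R'): R=RYRY U=WORY F=GBGB D=OWYR B=GBGB
After move 4 (U'): U=OYWR F=OWGB R=GBRY B=RYGB L=GBOW
Query: B face = RYGB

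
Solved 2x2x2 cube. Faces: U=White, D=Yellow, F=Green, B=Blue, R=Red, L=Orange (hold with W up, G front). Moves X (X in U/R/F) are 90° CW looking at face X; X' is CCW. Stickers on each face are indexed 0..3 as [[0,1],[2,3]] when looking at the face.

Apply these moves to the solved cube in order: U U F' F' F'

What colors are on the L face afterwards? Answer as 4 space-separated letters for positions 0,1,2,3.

After move 1 (U): U=WWWW F=RRGG R=BBRR B=OOBB L=GGOO
After move 2 (U): U=WWWW F=BBGG R=OORR B=GGBB L=RROO
After move 3 (F'): F=BGBG U=WWOR R=YOYR D=ROYY L=RWOW
After move 4 (F'): F=GGBB U=WWYY R=OORR D=WWYY L=RROO
After move 5 (F'): F=GBGB U=WWOR R=WOWR D=ROYY L=RYOY
Query: L face = RYOY

Answer: R Y O Y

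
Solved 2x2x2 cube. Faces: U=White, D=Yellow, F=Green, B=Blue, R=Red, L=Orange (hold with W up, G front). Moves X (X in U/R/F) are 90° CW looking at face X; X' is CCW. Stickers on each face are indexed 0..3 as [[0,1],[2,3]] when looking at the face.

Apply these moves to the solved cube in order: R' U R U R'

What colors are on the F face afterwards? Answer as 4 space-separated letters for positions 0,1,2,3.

After move 1 (R'): R=RRRR U=WBWB F=GWGW D=YGYG B=YBYB
After move 2 (U): U=WWBB F=RRGW R=YBRR B=OOYB L=GWOO
After move 3 (R): R=RYRB U=WRBW F=RGGG D=YYYO B=BOWB
After move 4 (U): U=BWWR F=RYGG R=BORB B=GWWB L=RGOO
After move 5 (R'): R=OBBR U=BWWG F=RWGR D=YYYG B=OWYB
Query: F face = RWGR

Answer: R W G R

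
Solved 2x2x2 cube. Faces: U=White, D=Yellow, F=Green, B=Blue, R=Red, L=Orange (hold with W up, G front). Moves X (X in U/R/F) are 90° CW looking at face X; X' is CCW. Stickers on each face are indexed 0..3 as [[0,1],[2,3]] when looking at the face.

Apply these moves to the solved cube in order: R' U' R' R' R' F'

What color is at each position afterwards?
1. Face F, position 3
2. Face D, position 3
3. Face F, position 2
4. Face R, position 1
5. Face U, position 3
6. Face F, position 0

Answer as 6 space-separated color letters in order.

After move 1 (R'): R=RRRR U=WBWB F=GWGW D=YGYG B=YBYB
After move 2 (U'): U=BBWW F=OOGW R=GWRR B=RRYB L=YBOO
After move 3 (R'): R=WRGR U=BYWR F=OBGW D=YOYW B=GRGB
After move 4 (R'): R=RRWG U=BGWG F=OYGR D=YBYW B=WROB
After move 5 (R'): R=RGRW U=BOWW F=OGGG D=YYYR B=WRBB
After move 6 (F'): F=GGOG U=BORR R=YGYW D=BOYR L=YWOW
Query 1: F[3] = G
Query 2: D[3] = R
Query 3: F[2] = O
Query 4: R[1] = G
Query 5: U[3] = R
Query 6: F[0] = G

Answer: G R O G R G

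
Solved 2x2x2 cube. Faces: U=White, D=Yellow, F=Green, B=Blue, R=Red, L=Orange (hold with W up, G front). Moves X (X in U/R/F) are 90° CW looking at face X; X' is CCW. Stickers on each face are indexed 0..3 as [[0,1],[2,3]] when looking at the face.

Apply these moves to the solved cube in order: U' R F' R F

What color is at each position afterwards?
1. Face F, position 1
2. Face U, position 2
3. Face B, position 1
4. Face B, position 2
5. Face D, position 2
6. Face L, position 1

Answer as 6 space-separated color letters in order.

After move 1 (U'): U=WWWW F=OOGG R=GGRR B=RRBB L=BBOO
After move 2 (R): R=RGRG U=WOWG F=OYGY D=YBYR B=WRWB
After move 3 (F'): F=YYOG U=WORR R=BGYG D=BOYR L=BGOW
After move 4 (R): R=YBGG U=WYRG F=YOOR D=BWYW B=RROB
After move 5 (F): F=OYRO U=WYWG R=RBGG D=GYYW L=BBOW
Query 1: F[1] = Y
Query 2: U[2] = W
Query 3: B[1] = R
Query 4: B[2] = O
Query 5: D[2] = Y
Query 6: L[1] = B

Answer: Y W R O Y B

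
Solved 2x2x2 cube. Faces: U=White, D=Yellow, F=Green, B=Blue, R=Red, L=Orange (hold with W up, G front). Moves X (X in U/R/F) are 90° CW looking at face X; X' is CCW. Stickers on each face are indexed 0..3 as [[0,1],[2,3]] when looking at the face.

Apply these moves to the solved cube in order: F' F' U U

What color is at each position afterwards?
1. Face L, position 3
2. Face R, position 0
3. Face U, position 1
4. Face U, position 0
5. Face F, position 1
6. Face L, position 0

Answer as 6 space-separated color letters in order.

After move 1 (F'): F=GGGG U=WWRR R=YRYR D=OOYY L=OWOW
After move 2 (F'): F=GGGG U=WWYY R=OROR D=WWYY L=OROR
After move 3 (U): U=YWYW F=ORGG R=BBOR B=ORBB L=GGOR
After move 4 (U): U=YYWW F=BBGG R=OROR B=GGBB L=OROR
Query 1: L[3] = R
Query 2: R[0] = O
Query 3: U[1] = Y
Query 4: U[0] = Y
Query 5: F[1] = B
Query 6: L[0] = O

Answer: R O Y Y B O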